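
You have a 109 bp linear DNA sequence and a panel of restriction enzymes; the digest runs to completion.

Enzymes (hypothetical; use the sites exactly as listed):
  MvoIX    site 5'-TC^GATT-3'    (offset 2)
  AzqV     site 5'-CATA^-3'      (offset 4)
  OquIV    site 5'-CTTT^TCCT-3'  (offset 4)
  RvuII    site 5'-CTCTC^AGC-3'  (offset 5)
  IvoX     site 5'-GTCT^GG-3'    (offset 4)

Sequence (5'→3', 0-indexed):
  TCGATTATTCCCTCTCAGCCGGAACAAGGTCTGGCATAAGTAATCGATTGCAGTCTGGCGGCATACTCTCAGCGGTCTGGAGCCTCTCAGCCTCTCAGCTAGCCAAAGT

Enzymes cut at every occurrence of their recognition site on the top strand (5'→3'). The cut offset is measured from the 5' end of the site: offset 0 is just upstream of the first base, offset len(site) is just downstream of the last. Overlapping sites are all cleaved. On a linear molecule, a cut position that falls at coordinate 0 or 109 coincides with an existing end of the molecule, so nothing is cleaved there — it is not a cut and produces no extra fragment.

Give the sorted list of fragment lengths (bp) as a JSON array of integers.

[2,5,6,7,8,8,9,10,11,13,14,16]

Per-enzyme occurrences:
  MvoIX (TCGATT, off=2): starts [0, 43] → cuts [2, 45]
  AzqV (CATA, off=4): starts [34, 61] → cuts [38, 65]
  OquIV (CTTTTCCT, off=4): no sites
  RvuII (CTCTCAGC, off=5): starts [11, 65, 83, 91] → cuts [16, 70, 88, 96]
  IvoX (GTCTGG, off=4): starts [28, 52, 74] → cuts [32, 56, 78]

All cut coordinates (distinct, sorted): [2, 16, 32, 38, 45, 56, 65, 70, 78, 88, 96]

Fragments:
  [0,2): 2 bp
  [2,16): 14 bp
  [16,32): 16 bp
  [32,38): 6 bp
  [38,45): 7 bp
  [45,56): 11 bp
  [56,65): 9 bp
  [65,70): 5 bp
  [70,78): 8 bp
  [78,88): 10 bp
  [88,96): 8 bp
  [96,109): 13 bp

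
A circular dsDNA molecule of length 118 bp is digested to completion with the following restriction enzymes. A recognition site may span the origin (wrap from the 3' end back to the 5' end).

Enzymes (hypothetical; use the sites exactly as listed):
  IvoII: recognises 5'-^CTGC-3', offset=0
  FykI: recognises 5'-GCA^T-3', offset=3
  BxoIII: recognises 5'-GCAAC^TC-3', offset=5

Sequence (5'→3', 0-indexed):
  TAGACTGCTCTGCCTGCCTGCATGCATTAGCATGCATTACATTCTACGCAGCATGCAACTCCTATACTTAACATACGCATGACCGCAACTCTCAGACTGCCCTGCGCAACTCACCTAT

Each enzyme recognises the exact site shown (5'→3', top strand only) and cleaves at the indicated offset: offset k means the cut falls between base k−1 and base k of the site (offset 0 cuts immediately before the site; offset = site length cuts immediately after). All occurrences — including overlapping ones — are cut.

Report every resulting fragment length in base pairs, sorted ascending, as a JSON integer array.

[4,4,4,4,5,5,5,6,6,7,9,10,12,17,20]

Site scan:
  IvoII (CTGC, off=0): starts [4, 9, 13, 17, 96, 101] → cuts [4, 9, 13, 17, 96, 101]
  FykI (GCAT, off=3): starts [19, 23, 29, 33, 50, 76] → cuts [22, 26, 32, 36, 53, 79]
  BxoIII (GCAACTC, off=5): starts [54, 84, 105] → cuts [59, 89, 110]

Pooled cuts: [4, 9, 13, 17, 22, 26, 32, 36, 53, 59, 79, 89, 96, 101, 110]

Fragments:
  4→9: 5 bp
  9→13: 4 bp
  13→17: 4 bp
  17→22: 5 bp
  22→26: 4 bp
  26→32: 6 bp
  32→36: 4 bp
  36→53: 17 bp
  53→59: 6 bp
  59→79: 20 bp
  79→89: 10 bp
  89→96: 7 bp
  96→101: 5 bp
  101→110: 9 bp
  110→4 (wrap): 118-110+4 = 12 bp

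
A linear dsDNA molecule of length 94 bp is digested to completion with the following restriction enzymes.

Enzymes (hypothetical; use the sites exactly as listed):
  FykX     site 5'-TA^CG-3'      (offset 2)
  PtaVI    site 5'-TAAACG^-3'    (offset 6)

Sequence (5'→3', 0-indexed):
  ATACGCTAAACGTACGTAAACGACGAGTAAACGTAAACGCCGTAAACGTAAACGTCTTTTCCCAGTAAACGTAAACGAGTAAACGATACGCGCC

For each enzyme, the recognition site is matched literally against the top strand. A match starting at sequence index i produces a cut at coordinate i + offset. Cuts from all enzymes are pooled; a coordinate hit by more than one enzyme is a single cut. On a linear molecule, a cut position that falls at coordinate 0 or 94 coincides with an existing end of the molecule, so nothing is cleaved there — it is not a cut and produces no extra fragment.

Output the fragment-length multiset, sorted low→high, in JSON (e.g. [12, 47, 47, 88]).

[2,3,3,6,6,6,6,8,8,9,9,11,17]

Per-enzyme occurrences:
  FykX TACG/2: at [1, 12, 86] ⇒ [3, 14, 88]
  PtaVI TAAACG/6: at [6, 16, 27, 33, 42, 48, 65, 71, 79] ⇒ [12, 22, 33, 39, 48, 54, 71, 77, 85]

All cut coordinates (distinct, sorted): [3, 12, 14, 22, 33, 39, 48, 54, 71, 77, 85, 88]

Fragments:
  [0,3): 3 bp
  [3,12): 9 bp
  [12,14): 2 bp
  [14,22): 8 bp
  [22,33): 11 bp
  [33,39): 6 bp
  [39,48): 9 bp
  [48,54): 6 bp
  [54,71): 17 bp
  [71,77): 6 bp
  [77,85): 8 bp
  [85,88): 3 bp
  [88,94): 6 bp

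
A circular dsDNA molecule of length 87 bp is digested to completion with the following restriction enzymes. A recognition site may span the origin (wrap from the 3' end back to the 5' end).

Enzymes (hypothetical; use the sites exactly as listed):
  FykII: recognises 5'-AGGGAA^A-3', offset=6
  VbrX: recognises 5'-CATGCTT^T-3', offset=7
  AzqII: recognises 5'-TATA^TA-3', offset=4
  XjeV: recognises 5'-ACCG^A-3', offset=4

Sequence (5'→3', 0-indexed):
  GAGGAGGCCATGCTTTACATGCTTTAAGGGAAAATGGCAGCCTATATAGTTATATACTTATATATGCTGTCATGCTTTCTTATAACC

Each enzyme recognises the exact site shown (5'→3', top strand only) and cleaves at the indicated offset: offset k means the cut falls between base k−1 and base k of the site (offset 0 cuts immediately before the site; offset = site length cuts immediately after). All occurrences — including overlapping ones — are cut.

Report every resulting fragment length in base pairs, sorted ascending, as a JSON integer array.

Scan for sites:
  FykII AGGGAAA/6: at [26] ⇒ [32]
  VbrX CATGCTTT/7: at [8, 17, 70] ⇒ [15, 24, 77]
  AzqII TATATA/4: at [42, 50, 58] ⇒ [46, 54, 62]
  XjeV ACCGA/4: at [84] ⇒ [1]

Pooled cuts: [1, 15, 24, 32, 46, 54, 62, 77]

Fragment lengths:
  1→15: 14 bp
  15→24: 9 bp
  24→32: 8 bp
  32→46: 14 bp
  46→54: 8 bp
  54→62: 8 bp
  62→77: 15 bp
  77→1 (wrap): 87-77+1 = 11 bp

[8,8,8,9,11,14,14,15]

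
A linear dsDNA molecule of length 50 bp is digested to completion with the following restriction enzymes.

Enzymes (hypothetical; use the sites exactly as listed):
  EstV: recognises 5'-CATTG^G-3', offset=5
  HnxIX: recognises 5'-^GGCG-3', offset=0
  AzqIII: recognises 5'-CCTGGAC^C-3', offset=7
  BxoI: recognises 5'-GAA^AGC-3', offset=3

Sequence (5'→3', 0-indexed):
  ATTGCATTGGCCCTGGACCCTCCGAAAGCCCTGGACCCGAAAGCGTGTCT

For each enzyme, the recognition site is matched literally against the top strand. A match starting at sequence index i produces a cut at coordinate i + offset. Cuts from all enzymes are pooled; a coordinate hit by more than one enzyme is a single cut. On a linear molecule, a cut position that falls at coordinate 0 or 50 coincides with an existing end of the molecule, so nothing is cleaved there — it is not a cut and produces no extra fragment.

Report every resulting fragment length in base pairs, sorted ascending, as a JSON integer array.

[5,8,9,9,9,10]

Scan for sites:
  EstV (CATTGG, off=5): starts [4] → cuts [9]
  HnxIX (GGCG, off=0): no sites
  AzqIII (CCTGGACC, off=7): starts [11, 29] → cuts [18, 36]
  BxoI (GAAAGC, off=3): starts [23, 38] → cuts [26, 41]

All cut coordinates (distinct, sorted): [9, 18, 26, 36, 41]

Fragments:
  [0,9): 9 bp
  [9,18): 9 bp
  [18,26): 8 bp
  [26,36): 10 bp
  [36,41): 5 bp
  [41,50): 9 bp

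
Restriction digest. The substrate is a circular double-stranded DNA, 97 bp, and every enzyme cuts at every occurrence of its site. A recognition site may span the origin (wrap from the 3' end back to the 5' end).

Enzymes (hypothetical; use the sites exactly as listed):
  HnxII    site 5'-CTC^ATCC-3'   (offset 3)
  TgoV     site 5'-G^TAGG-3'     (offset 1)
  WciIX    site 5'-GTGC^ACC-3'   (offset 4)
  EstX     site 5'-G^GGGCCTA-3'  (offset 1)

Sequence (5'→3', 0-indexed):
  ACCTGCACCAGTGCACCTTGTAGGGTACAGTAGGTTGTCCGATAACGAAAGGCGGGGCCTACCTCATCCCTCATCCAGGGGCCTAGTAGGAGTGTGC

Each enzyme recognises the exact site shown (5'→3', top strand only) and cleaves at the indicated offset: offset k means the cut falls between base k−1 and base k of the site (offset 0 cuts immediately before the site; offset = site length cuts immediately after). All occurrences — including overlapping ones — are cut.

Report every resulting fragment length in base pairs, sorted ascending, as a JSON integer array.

Site scan:
  HnxII CTCATCC/3: at [62, 69] ⇒ [65, 72]
  TgoV GTAGG/1: at [19, 29, 85] ⇒ [20, 30, 86]
  WciIX GTGCACC/4: at [10, 93] ⇒ [0, 14]
  EstX GGGGCCTA/1: at [53, 77] ⇒ [54, 78]

All cut coordinates (distinct, sorted): [0, 14, 20, 30, 54, 65, 72, 78, 86]

Fragments:
  0→14: 14 bp
  14→20: 6 bp
  20→30: 10 bp
  30→54: 24 bp
  54→65: 11 bp
  65→72: 7 bp
  72→78: 6 bp
  78→86: 8 bp
  86→0 (wrap): 97-86+0 = 11 bp

[6,6,7,8,10,11,11,14,24]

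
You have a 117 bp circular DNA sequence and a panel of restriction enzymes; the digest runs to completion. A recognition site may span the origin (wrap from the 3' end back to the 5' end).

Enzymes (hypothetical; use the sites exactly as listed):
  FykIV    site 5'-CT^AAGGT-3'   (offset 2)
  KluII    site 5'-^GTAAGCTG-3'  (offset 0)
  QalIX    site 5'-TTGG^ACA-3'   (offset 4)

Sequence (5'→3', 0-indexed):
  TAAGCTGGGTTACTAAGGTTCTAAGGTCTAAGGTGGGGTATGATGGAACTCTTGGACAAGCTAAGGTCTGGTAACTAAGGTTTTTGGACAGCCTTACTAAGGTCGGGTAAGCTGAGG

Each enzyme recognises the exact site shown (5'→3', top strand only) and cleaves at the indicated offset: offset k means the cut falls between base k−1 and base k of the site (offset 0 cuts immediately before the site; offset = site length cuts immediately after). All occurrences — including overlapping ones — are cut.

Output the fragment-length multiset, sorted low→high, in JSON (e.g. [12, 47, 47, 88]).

Scan for sites:
  FykIV CTAAGGT/2: at [12, 20, 27, 60, 74, 96] ⇒ [14, 22, 29, 62, 76, 98]
  KluII GTAAGCTG/0: at [106, 116] ⇒ [106, 116]
  QalIX TTGGACA/4: at [51, 83] ⇒ [55, 87]

Pooled cuts: [14, 22, 29, 55, 62, 76, 87, 98, 106, 116]

Fragment lengths:
  14→22: 8 bp
  22→29: 7 bp
  29→55: 26 bp
  55→62: 7 bp
  62→76: 14 bp
  76→87: 11 bp
  87→98: 11 bp
  98→106: 8 bp
  106→116: 10 bp
  116→14 (wrap): 117-116+14 = 15 bp

[7,7,8,8,10,11,11,14,15,26]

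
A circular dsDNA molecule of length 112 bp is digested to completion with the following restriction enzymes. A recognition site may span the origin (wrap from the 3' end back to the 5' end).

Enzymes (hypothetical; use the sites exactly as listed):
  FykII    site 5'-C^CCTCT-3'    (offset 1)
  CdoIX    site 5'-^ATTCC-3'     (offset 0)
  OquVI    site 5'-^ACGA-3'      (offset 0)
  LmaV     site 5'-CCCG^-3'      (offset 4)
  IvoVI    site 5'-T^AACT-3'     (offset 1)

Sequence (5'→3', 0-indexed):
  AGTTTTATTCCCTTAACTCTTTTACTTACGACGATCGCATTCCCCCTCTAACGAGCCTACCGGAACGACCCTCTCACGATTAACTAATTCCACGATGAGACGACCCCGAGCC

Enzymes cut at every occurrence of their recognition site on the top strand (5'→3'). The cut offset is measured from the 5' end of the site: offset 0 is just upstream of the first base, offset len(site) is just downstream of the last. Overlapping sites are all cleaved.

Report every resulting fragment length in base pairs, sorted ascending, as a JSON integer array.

Site scan:
  FykII (CCCTCT, off=1): starts [43, 68] → cuts [44, 69]
  CdoIX (ATTCC, off=0): starts [6, 38, 86] → cuts [6, 38, 86]
  OquVI (ACGA, off=0): starts [27, 30, 50, 64, 75, 91, 99] → cuts [27, 30, 50, 64, 75, 91, 99]
  LmaV (CCCG, off=4): starts [104] → cuts [108]
  IvoVI (TAACT, off=1): starts [13, 80] → cuts [14, 81]

Pooled cuts: [6, 14, 27, 30, 38, 44, 50, 64, 69, 75, 81, 86, 91, 99, 108]

Fragment lengths:
  6→14: 8 bp
  14→27: 13 bp
  27→30: 3 bp
  30→38: 8 bp
  38→44: 6 bp
  44→50: 6 bp
  50→64: 14 bp
  64→69: 5 bp
  69→75: 6 bp
  75→81: 6 bp
  81→86: 5 bp
  86→91: 5 bp
  91→99: 8 bp
  99→108: 9 bp
  108→6 (wrap): 112-108+6 = 10 bp

[3,5,5,5,6,6,6,6,8,8,8,9,10,13,14]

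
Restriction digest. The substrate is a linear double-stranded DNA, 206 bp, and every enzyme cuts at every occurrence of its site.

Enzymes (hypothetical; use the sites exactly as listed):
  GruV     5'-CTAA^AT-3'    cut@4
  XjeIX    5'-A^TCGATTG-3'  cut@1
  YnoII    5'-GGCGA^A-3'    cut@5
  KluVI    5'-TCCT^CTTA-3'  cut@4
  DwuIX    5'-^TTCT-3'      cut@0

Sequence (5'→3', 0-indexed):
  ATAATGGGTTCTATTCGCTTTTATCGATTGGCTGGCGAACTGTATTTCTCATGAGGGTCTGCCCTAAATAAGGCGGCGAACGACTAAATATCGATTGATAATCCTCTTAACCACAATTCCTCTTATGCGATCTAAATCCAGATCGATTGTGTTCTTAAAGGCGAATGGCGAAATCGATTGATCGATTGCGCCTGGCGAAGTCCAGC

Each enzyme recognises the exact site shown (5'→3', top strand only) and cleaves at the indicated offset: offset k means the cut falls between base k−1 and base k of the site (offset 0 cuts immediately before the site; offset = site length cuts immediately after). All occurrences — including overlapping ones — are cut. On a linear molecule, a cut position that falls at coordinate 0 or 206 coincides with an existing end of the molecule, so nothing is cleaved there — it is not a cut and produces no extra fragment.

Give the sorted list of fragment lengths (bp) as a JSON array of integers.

Site scan:
  GruV CTAAAT/4: at [63, 83, 131] ⇒ [67, 87, 135]
  XjeIX ATCGATTG/1: at [22, 89, 141, 172, 180] ⇒ [23, 90, 142, 173, 181]
  YnoII GGCGAA/5: at [33, 74, 159, 166, 193] ⇒ [38, 79, 164, 171, 198]
  KluVI TCCTCTTA/4: at [101, 117] ⇒ [105, 121]
  DwuIX TTCT/0: at [8, 45, 151] ⇒ [8, 45, 151]

All cut coordinates (distinct, sorted): [8, 23, 38, 45, 67, 79, 87, 90, 105, 121, 135, 142, 151, 164, 171, 173, 181, 198]

Fragments:
  [0,8): 8 bp
  [8,23): 15 bp
  [23,38): 15 bp
  [38,45): 7 bp
  [45,67): 22 bp
  [67,79): 12 bp
  [79,87): 8 bp
  [87,90): 3 bp
  [90,105): 15 bp
  [105,121): 16 bp
  [121,135): 14 bp
  [135,142): 7 bp
  [142,151): 9 bp
  [151,164): 13 bp
  [164,171): 7 bp
  [171,173): 2 bp
  [173,181): 8 bp
  [181,198): 17 bp
  [198,206): 8 bp

[2,3,7,7,7,8,8,8,8,9,12,13,14,15,15,15,16,17,22]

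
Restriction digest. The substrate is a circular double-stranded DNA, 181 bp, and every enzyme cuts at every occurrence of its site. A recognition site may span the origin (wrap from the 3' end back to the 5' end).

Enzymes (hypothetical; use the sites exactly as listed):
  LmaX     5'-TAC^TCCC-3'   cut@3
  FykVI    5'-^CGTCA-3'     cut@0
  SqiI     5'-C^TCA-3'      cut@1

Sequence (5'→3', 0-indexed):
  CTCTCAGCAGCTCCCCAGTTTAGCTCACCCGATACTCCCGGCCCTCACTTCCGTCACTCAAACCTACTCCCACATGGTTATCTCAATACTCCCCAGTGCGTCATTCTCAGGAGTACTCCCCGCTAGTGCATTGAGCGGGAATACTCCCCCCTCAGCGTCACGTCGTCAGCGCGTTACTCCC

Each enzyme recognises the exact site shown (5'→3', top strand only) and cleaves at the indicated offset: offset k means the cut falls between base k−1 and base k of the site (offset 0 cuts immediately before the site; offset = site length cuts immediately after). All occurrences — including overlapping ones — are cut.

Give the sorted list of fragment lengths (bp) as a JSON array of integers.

[4,6,7,7,7,7,8,8,9,9,10,10,11,14,15,21,28]

Site scan:
  LmaX (TACTCCC, off=3): starts [32, 64, 86, 113, 141, 174] → cuts [35, 67, 89, 116, 144, 177]
  FykVI (CGTCA, off=0): starts [51, 98, 155, 163] → cuts [51, 98, 155, 163]
  SqiI (CTCA, off=1): starts [2, 23, 43, 56, 81, 105, 150] → cuts [3, 24, 44, 57, 82, 106, 151]

All cut coordinates (distinct, sorted): [3, 24, 35, 44, 51, 57, 67, 82, 89, 98, 106, 116, 144, 151, 155, 163, 177]

Fragment lengths:
  3→24: 21 bp
  24→35: 11 bp
  35→44: 9 bp
  44→51: 7 bp
  51→57: 6 bp
  57→67: 10 bp
  67→82: 15 bp
  82→89: 7 bp
  89→98: 9 bp
  98→106: 8 bp
  106→116: 10 bp
  116→144: 28 bp
  144→151: 7 bp
  151→155: 4 bp
  155→163: 8 bp
  163→177: 14 bp
  177→3 (wrap): 181-177+3 = 7 bp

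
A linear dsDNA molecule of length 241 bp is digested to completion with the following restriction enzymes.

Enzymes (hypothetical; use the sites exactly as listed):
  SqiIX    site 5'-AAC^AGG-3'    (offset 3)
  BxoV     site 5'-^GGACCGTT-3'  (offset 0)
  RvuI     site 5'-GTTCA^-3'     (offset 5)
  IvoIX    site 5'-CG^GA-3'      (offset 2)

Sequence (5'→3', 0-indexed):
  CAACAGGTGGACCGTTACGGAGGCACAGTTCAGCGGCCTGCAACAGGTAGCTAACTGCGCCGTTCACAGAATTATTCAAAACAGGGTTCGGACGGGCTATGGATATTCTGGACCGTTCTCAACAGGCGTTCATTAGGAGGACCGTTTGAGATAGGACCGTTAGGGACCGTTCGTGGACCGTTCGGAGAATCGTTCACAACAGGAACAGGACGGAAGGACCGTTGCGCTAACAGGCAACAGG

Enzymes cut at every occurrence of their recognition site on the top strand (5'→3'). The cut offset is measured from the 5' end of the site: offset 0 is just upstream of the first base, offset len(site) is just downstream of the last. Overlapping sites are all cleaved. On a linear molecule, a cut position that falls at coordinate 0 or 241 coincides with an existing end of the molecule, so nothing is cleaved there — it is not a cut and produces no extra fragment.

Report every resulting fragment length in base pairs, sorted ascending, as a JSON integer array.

Per-enzyme occurrences:
  SqiIX (AACAGG, off=3): starts [1, 41, 79, 120, 197, 203, 228, 235] → cuts [4, 44, 82, 123, 200, 206, 231, 238]
  BxoV (GGACCGTT, off=0): starts [8, 109, 138, 153, 163, 174, 215] → cuts [8, 109, 138, 153, 163, 174, 215]
  RvuI (GTTCA, off=5): starts [27, 61, 127, 191] → cuts [32, 66, 132, 196]
  IvoIX (CGGA, off=2): starts [17, 88, 182, 210] → cuts [19, 90, 184, 212]

All cut coordinates (distinct, sorted): [4, 8, 19, 32, 44, 66, 82, 90, 109, 123, 132, 138, 153, 163, 174, 184, 196, 200, 206, 212, 215, 231, 238]

Fragments:
  [0,4): 4 bp
  [4,8): 4 bp
  [8,19): 11 bp
  [19,32): 13 bp
  [32,44): 12 bp
  [44,66): 22 bp
  [66,82): 16 bp
  [82,90): 8 bp
  [90,109): 19 bp
  [109,123): 14 bp
  [123,132): 9 bp
  [132,138): 6 bp
  [138,153): 15 bp
  [153,163): 10 bp
  [163,174): 11 bp
  [174,184): 10 bp
  [184,196): 12 bp
  [196,200): 4 bp
  [200,206): 6 bp
  [206,212): 6 bp
  [212,215): 3 bp
  [215,231): 16 bp
  [231,238): 7 bp
  [238,241): 3 bp

[3,3,4,4,4,6,6,6,7,8,9,10,10,11,11,12,12,13,14,15,16,16,19,22]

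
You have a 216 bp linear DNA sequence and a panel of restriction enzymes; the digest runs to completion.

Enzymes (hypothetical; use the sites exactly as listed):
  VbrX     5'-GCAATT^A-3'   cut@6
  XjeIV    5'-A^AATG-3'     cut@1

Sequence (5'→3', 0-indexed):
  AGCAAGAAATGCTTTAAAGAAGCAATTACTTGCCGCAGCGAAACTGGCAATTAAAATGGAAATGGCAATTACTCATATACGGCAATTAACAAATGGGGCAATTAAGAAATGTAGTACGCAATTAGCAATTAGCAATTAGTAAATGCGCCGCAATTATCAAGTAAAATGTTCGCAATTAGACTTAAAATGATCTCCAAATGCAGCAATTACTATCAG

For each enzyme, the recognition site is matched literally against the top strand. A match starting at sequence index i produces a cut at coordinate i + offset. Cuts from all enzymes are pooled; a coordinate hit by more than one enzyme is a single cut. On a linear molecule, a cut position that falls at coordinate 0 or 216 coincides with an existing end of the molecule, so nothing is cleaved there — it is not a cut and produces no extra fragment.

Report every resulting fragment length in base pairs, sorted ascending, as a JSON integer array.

[2,4,4,4,6,7,7,7,8,8,9,10,11,12,12,13,14,16,17,20,25]

Per-enzyme occurrences:
  VbrX (GCAATTA, off=6): starts [21, 46, 64, 81, 97, 117, 124, 131, 149, 171, 202] → cuts [27, 52, 70, 87, 103, 123, 130, 137, 155, 177, 208]
  XjeIV (AAATG, off=1): starts [6, 53, 59, 90, 106, 140, 163, 184, 195] → cuts [7, 54, 60, 91, 107, 141, 164, 185, 196]

All cut coordinates (distinct, sorted): [7, 27, 52, 54, 60, 70, 87, 91, 103, 107, 123, 130, 137, 141, 155, 164, 177, 185, 196, 208]

Fragments:
  [0,7): 7 bp
  [7,27): 20 bp
  [27,52): 25 bp
  [52,54): 2 bp
  [54,60): 6 bp
  [60,70): 10 bp
  [70,87): 17 bp
  [87,91): 4 bp
  [91,103): 12 bp
  [103,107): 4 bp
  [107,123): 16 bp
  [123,130): 7 bp
  [130,137): 7 bp
  [137,141): 4 bp
  [141,155): 14 bp
  [155,164): 9 bp
  [164,177): 13 bp
  [177,185): 8 bp
  [185,196): 11 bp
  [196,208): 12 bp
  [208,216): 8 bp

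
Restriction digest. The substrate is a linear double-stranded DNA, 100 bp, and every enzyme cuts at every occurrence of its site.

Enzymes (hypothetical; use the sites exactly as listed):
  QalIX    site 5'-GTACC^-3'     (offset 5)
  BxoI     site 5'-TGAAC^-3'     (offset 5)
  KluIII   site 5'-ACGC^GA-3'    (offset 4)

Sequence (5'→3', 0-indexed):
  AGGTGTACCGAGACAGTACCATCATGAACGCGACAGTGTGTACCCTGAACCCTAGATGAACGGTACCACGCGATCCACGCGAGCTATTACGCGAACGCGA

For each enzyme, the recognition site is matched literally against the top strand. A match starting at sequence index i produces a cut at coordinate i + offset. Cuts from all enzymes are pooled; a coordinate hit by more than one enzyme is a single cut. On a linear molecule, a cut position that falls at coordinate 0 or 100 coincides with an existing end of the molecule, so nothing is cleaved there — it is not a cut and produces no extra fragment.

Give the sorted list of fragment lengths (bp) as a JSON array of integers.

[2,2,4,6,6,6,9,9,9,11,11,12,13]

Scan for sites:
  QalIX (GTACC, off=5): starts [4, 15, 39, 62] → cuts [9, 20, 44, 67]
  BxoI (TGAAC, off=5): starts [24, 45, 56] → cuts [29, 50, 61]
  KluIII (ACGCGA, off=4): starts [27, 67, 76, 88, 94] → cuts [31, 71, 80, 92, 98]

Pooled cuts: [9, 20, 29, 31, 44, 50, 61, 67, 71, 80, 92, 98]

Fragments:
  [0,9): 9 bp
  [9,20): 11 bp
  [20,29): 9 bp
  [29,31): 2 bp
  [31,44): 13 bp
  [44,50): 6 bp
  [50,61): 11 bp
  [61,67): 6 bp
  [67,71): 4 bp
  [71,80): 9 bp
  [80,92): 12 bp
  [92,98): 6 bp
  [98,100): 2 bp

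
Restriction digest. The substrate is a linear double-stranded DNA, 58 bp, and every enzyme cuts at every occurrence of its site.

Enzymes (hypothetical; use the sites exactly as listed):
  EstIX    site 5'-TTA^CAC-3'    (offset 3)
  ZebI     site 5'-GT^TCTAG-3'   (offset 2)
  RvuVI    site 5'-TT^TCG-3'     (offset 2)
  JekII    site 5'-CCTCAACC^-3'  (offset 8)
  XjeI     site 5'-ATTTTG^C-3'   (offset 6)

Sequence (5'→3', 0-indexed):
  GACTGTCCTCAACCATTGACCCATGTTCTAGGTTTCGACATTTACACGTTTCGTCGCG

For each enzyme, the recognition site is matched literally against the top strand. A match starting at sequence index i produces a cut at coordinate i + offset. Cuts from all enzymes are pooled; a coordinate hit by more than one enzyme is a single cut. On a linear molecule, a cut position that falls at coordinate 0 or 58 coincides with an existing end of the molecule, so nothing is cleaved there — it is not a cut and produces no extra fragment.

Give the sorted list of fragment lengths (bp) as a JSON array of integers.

Site scan:
  EstIX TTACAC/3: at [41] ⇒ [44]
  ZebI GTTCTAG/2: at [24] ⇒ [26]
  RvuVI TTTCG/2: at [32, 48] ⇒ [34, 50]
  JekII CCTCAACC/8: at [6] ⇒ [14]
  XjeI (ATTTTGC, off=6): no sites

Pooled cuts: [14, 26, 34, 44, 50]

Fragment lengths:
  [0,14): 14 bp
  [14,26): 12 bp
  [26,34): 8 bp
  [34,44): 10 bp
  [44,50): 6 bp
  [50,58): 8 bp

[6,8,8,10,12,14]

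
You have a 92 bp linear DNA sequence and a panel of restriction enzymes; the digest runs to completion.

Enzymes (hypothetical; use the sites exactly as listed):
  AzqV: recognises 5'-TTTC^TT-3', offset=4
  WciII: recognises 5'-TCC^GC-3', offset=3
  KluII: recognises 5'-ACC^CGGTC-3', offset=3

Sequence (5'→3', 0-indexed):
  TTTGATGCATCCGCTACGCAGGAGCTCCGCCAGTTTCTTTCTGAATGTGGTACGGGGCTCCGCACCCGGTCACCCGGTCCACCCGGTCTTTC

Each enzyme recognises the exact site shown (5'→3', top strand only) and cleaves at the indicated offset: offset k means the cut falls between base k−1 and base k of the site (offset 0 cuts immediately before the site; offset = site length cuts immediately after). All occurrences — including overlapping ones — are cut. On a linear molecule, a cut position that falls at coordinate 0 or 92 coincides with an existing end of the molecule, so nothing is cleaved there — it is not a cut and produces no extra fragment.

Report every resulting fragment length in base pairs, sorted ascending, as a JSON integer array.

Site scan:
  AzqV TTTCTT/4: at [33] ⇒ [37]
  WciII TCCGC/3: at [9, 25, 58] ⇒ [12, 28, 61]
  KluII ACCCGGTC/3: at [63, 71, 80] ⇒ [66, 74, 83]

All cut coordinates (distinct, sorted): [12, 28, 37, 61, 66, 74, 83]

Fragment lengths:
  [0,12): 12 bp
  [12,28): 16 bp
  [28,37): 9 bp
  [37,61): 24 bp
  [61,66): 5 bp
  [66,74): 8 bp
  [74,83): 9 bp
  [83,92): 9 bp

[5,8,9,9,9,12,16,24]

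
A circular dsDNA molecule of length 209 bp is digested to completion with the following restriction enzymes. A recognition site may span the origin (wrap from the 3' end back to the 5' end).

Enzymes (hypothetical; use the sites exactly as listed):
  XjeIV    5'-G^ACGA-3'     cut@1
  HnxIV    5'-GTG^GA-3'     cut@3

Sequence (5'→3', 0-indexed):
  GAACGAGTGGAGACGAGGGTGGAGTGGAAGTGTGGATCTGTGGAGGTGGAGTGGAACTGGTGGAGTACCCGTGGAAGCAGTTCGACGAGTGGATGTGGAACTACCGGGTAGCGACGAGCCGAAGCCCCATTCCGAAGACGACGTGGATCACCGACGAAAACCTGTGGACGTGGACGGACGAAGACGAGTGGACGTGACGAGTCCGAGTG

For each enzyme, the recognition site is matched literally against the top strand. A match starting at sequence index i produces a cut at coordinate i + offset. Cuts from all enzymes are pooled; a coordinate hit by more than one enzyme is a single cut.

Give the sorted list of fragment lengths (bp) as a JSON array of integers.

Site scan:
  XjeIV GACGA/1: at [11, 83, 112, 136, 152, 176, 182, 195] ⇒ [12, 84, 113, 137, 153, 177, 183, 196]
  HnxIV GTGGA/3: at [6, 18, 23, 31, 39, 45, 50, 59, 70, 88, 94, 142, 163, 169, 187, 206] ⇒ [0, 9, 21, 26, 34, 42, 48, 53, 62, 73, 91, 97, 145, 166, 172, 190]

Pooled cuts: [0, 9, 12, 21, 26, 34, 42, 48, 53, 62, 73, 84, 91, 97, 113, 137, 145, 153, 166, 172, 177, 183, 190, 196]

Fragment lengths:
  0→9: 9 bp
  9→12: 3 bp
  12→21: 9 bp
  21→26: 5 bp
  26→34: 8 bp
  34→42: 8 bp
  42→48: 6 bp
  48→53: 5 bp
  53→62: 9 bp
  62→73: 11 bp
  73→84: 11 bp
  84→91: 7 bp
  91→97: 6 bp
  97→113: 16 bp
  113→137: 24 bp
  137→145: 8 bp
  145→153: 8 bp
  153→166: 13 bp
  166→172: 6 bp
  172→177: 5 bp
  177→183: 6 bp
  183→190: 7 bp
  190→196: 6 bp
  196→0 (wrap): 209-196+0 = 13 bp

[3,5,5,5,6,6,6,6,6,7,7,8,8,8,8,9,9,9,11,11,13,13,16,24]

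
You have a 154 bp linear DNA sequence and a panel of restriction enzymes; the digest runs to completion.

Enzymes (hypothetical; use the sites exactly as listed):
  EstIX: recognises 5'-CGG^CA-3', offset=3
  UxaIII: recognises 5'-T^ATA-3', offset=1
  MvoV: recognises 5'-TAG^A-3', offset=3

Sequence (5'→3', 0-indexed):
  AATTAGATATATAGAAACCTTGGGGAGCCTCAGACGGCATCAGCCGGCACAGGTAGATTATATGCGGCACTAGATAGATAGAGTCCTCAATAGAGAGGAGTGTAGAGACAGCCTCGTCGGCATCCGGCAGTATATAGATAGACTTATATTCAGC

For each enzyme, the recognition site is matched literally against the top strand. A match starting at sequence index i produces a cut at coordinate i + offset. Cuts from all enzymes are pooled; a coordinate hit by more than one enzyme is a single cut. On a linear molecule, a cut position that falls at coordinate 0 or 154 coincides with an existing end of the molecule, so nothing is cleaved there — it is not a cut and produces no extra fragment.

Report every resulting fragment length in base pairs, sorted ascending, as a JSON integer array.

Scan for sites:
  EstIX CGGCA/3: at [34, 44, 64, 117, 124] ⇒ [37, 47, 67, 120, 127]
  UxaIII TATA/1: at [7, 9, 58, 130, 132, 144] ⇒ [8, 10, 59, 131, 133, 145]
  MvoV TAGA/3: at [3, 11, 53, 70, 74, 78, 90, 102, 134, 138] ⇒ [6, 14, 56, 73, 77, 81, 93, 105, 137, 141]

Pooled cuts: [6, 8, 10, 14, 37, 47, 56, 59, 67, 73, 77, 81, 93, 105, 120, 127, 131, 133, 137, 141, 145]

Fragments:
  [0,6): 6 bp
  [6,8): 2 bp
  [8,10): 2 bp
  [10,14): 4 bp
  [14,37): 23 bp
  [37,47): 10 bp
  [47,56): 9 bp
  [56,59): 3 bp
  [59,67): 8 bp
  [67,73): 6 bp
  [73,77): 4 bp
  [77,81): 4 bp
  [81,93): 12 bp
  [93,105): 12 bp
  [105,120): 15 bp
  [120,127): 7 bp
  [127,131): 4 bp
  [131,133): 2 bp
  [133,137): 4 bp
  [137,141): 4 bp
  [141,145): 4 bp
  [145,154): 9 bp

[2,2,2,3,4,4,4,4,4,4,4,6,6,7,8,9,9,10,12,12,15,23]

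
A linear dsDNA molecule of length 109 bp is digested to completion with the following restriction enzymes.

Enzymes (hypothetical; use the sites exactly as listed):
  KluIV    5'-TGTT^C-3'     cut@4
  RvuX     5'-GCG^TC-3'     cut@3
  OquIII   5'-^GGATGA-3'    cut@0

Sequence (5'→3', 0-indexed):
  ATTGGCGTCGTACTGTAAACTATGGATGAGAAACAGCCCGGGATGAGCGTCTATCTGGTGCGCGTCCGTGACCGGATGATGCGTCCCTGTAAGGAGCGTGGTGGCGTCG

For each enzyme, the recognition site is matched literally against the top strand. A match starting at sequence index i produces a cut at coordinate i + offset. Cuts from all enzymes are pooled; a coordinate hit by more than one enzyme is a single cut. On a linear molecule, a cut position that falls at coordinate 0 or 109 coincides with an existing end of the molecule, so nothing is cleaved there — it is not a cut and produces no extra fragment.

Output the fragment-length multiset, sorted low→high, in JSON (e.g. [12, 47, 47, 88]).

[3,7,9,9,10,15,16,17,23]

Site scan:
  KluIV (TGTTC, off=4): no sites
  RvuX GCGTC/3: at [4, 46, 61, 80, 103] ⇒ [7, 49, 64, 83, 106]
  OquIII GGATGA/0: at [23, 40, 73] ⇒ [23, 40, 73]

Pooled cuts: [7, 23, 40, 49, 64, 73, 83, 106]

Fragments:
  [0,7): 7 bp
  [7,23): 16 bp
  [23,40): 17 bp
  [40,49): 9 bp
  [49,64): 15 bp
  [64,73): 9 bp
  [73,83): 10 bp
  [83,106): 23 bp
  [106,109): 3 bp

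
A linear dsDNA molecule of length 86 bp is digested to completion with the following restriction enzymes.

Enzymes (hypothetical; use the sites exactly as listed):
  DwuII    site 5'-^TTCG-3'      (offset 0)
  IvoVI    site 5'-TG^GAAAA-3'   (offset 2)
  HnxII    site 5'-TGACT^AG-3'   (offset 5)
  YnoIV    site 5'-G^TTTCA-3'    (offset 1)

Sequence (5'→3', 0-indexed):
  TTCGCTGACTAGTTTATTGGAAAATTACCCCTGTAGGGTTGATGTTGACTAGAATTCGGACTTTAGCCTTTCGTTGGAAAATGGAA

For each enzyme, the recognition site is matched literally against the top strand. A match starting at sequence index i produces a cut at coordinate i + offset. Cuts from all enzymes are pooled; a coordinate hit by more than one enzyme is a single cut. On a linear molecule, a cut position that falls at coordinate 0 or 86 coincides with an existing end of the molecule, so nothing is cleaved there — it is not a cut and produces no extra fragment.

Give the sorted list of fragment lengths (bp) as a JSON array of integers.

Site scan:
  DwuII TTCG/0: at [0, 54, 69] ⇒ [54, 69] (position 0 is a terminus of the linear molecule — no cut)
  IvoVI TGGAAAA/2: at [17, 74] ⇒ [19, 76]
  HnxII TGACTAG/5: at [5, 45] ⇒ [10, 50]
  YnoIV (GTTTCA, off=1): no sites

Pooled cuts: [10, 19, 50, 54, 69, 76]

Fragments:
  [0,10): 10 bp
  [10,19): 9 bp
  [19,50): 31 bp
  [50,54): 4 bp
  [54,69): 15 bp
  [69,76): 7 bp
  [76,86): 10 bp

[4,7,9,10,10,15,31]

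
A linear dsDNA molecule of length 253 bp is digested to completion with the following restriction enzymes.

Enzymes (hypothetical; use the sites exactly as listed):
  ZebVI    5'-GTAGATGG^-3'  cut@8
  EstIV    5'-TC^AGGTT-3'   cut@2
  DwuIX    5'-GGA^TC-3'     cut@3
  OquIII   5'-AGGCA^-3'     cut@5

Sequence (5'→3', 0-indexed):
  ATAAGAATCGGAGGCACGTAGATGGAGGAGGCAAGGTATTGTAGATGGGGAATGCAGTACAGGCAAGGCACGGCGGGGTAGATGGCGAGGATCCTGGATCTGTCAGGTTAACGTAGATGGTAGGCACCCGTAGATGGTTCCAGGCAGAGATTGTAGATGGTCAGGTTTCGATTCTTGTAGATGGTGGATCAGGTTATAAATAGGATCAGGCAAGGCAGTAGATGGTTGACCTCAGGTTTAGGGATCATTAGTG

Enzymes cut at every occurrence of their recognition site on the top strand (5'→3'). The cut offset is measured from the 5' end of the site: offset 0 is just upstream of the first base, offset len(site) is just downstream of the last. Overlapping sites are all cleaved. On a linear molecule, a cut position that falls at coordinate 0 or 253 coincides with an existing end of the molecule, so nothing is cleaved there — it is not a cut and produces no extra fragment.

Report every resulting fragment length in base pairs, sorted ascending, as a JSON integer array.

Per-enzyme occurrences:
  ZebVI (GTAGATGG, off=8): starts [17, 40, 77, 112, 129, 152, 176, 217] → cuts [25, 48, 85, 120, 137, 160, 184, 225]
  EstIV (TCAGGTT, off=2): starts [102, 160, 188, 231] → cuts [104, 162, 190, 233]
  DwuIX (GGATC, off=3): starts [88, 95, 185, 202, 241] → cuts [91, 98, 188, 205, 244]
  OquIII (AGGCA, off=5): starts [11, 28, 60, 65, 121, 141, 207, 212] → cuts [16, 33, 65, 70, 126, 146, 212, 217]

Pooled cuts: [16, 25, 33, 48, 65, 70, 85, 91, 98, 104, 120, 126, 137, 146, 160, 162, 184, 188, 190, 205, 212, 217, 225, 233, 244]

Fragment lengths:
  [0,16): 16 bp
  [16,25): 9 bp
  [25,33): 8 bp
  [33,48): 15 bp
  [48,65): 17 bp
  [65,70): 5 bp
  [70,85): 15 bp
  [85,91): 6 bp
  [91,98): 7 bp
  [98,104): 6 bp
  [104,120): 16 bp
  [120,126): 6 bp
  [126,137): 11 bp
  [137,146): 9 bp
  [146,160): 14 bp
  [160,162): 2 bp
  [162,184): 22 bp
  [184,188): 4 bp
  [188,190): 2 bp
  [190,205): 15 bp
  [205,212): 7 bp
  [212,217): 5 bp
  [217,225): 8 bp
  [225,233): 8 bp
  [233,244): 11 bp
  [244,253): 9 bp

[2,2,4,5,5,6,6,6,7,7,8,8,8,9,9,9,11,11,14,15,15,15,16,16,17,22]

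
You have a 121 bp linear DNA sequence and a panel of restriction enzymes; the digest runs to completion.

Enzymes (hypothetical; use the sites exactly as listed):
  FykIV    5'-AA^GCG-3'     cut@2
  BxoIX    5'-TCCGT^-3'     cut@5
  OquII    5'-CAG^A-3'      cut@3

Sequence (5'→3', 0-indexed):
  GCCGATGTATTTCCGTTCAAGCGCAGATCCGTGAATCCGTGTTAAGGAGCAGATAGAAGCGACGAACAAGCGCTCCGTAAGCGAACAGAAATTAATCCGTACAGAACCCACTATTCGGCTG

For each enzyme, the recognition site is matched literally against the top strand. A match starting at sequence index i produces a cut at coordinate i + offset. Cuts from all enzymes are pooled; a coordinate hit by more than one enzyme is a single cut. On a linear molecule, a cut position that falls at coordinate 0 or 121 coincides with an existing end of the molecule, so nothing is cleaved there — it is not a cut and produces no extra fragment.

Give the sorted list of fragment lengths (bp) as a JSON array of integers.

Per-enzyme occurrences:
  FykIV AAGCG/2: at [18, 56, 67, 78] ⇒ [20, 58, 69, 80]
  BxoIX TCCGT/5: at [11, 27, 35, 73, 95] ⇒ [16, 32, 40, 78, 100]
  OquII CAGA/3: at [23, 49, 85, 101] ⇒ [26, 52, 88, 104]

All cut coordinates (distinct, sorted): [16, 20, 26, 32, 40, 52, 58, 69, 78, 80, 88, 100, 104]

Fragment lengths:
  [0,16): 16 bp
  [16,20): 4 bp
  [20,26): 6 bp
  [26,32): 6 bp
  [32,40): 8 bp
  [40,52): 12 bp
  [52,58): 6 bp
  [58,69): 11 bp
  [69,78): 9 bp
  [78,80): 2 bp
  [80,88): 8 bp
  [88,100): 12 bp
  [100,104): 4 bp
  [104,121): 17 bp

[2,4,4,6,6,6,8,8,9,11,12,12,16,17]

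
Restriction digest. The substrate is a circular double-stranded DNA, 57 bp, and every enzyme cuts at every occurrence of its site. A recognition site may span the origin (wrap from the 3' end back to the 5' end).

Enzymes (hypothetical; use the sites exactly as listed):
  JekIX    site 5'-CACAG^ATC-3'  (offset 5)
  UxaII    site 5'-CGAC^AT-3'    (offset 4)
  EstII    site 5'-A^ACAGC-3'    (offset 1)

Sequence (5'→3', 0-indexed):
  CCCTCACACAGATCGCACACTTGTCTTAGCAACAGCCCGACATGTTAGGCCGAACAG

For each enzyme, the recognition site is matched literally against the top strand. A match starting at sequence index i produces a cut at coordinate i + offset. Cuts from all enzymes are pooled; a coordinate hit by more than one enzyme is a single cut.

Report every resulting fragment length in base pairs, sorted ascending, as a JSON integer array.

[10,12,15,20]

Per-enzyme occurrences:
  JekIX (CACAGATC, off=5): starts [6] → cuts [11]
  UxaII (CGACAT, off=4): starts [37] → cuts [41]
  EstII (AACAGC, off=1): starts [30, 52] → cuts [31, 53]

Pooled cuts: [11, 31, 41, 53]

Fragments:
  11→31: 20 bp
  31→41: 10 bp
  41→53: 12 bp
  53→11 (wrap): 57-53+11 = 15 bp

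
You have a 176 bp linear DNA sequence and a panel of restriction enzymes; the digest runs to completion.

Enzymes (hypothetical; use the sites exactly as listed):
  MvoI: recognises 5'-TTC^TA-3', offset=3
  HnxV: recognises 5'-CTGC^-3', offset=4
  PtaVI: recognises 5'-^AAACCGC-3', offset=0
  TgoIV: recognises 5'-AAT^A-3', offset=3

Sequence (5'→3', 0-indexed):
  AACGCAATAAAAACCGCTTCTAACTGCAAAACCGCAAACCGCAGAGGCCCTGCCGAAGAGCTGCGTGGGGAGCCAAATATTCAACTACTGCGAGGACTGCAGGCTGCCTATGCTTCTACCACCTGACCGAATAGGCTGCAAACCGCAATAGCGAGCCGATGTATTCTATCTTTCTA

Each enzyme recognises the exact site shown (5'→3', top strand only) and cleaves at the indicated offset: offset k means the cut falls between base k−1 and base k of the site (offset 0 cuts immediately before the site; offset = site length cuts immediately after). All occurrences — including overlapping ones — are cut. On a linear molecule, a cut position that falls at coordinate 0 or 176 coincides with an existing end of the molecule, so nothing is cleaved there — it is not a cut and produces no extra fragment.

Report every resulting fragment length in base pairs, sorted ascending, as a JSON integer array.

Scan for sites:
  MvoI (TTCTA, off=3): starts [17, 113, 163, 171] → cuts [20, 116, 166, 174]
  HnxV (CTGC, off=4): starts [23, 49, 60, 87, 96, 103, 135] → cuts [27, 53, 64, 91, 100, 107, 139]
  PtaVI (AAACCGC, off=0): starts [10, 28, 35, 139] → cuts [10, 28, 35, 139]
  TgoIV (AATA, off=3): starts [5, 75, 129, 146] → cuts [8, 78, 132, 149]

All cut coordinates (distinct, sorted): [8, 10, 20, 27, 28, 35, 53, 64, 78, 91, 100, 107, 116, 132, 139, 149, 166, 174]

Fragment lengths:
  [0,8): 8 bp
  [8,10): 2 bp
  [10,20): 10 bp
  [20,27): 7 bp
  [27,28): 1 bp
  [28,35): 7 bp
  [35,53): 18 bp
  [53,64): 11 bp
  [64,78): 14 bp
  [78,91): 13 bp
  [91,100): 9 bp
  [100,107): 7 bp
  [107,116): 9 bp
  [116,132): 16 bp
  [132,139): 7 bp
  [139,149): 10 bp
  [149,166): 17 bp
  [166,174): 8 bp
  [174,176): 2 bp

[1,2,2,7,7,7,7,8,8,9,9,10,10,11,13,14,16,17,18]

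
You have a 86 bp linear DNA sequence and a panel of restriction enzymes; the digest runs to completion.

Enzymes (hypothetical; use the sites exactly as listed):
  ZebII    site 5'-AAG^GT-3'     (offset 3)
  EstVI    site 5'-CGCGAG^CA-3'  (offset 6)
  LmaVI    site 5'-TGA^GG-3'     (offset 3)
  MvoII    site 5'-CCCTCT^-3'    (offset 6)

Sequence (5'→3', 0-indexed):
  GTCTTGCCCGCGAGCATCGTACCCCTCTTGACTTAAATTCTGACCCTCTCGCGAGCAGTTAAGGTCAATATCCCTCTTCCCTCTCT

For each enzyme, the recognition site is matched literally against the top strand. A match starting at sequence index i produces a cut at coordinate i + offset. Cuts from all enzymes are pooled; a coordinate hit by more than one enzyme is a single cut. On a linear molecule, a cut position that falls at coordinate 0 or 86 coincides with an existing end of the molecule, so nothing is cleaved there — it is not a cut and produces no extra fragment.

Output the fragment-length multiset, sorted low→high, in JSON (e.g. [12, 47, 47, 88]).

Per-enzyme occurrences:
  ZebII (AAGGT, off=3): starts [60] → cuts [63]
  EstVI (CGCGAGCA, off=6): starts [8, 49] → cuts [14, 55]
  LmaVI (TGAGG, off=3): no sites
  MvoII (CCCTCT, off=6): starts [22, 43, 71, 78] → cuts [28, 49, 77, 84]

Pooled cuts: [14, 28, 49, 55, 63, 77, 84]

Fragments:
  [0,14): 14 bp
  [14,28): 14 bp
  [28,49): 21 bp
  [49,55): 6 bp
  [55,63): 8 bp
  [63,77): 14 bp
  [77,84): 7 bp
  [84,86): 2 bp

[2,6,7,8,14,14,14,21]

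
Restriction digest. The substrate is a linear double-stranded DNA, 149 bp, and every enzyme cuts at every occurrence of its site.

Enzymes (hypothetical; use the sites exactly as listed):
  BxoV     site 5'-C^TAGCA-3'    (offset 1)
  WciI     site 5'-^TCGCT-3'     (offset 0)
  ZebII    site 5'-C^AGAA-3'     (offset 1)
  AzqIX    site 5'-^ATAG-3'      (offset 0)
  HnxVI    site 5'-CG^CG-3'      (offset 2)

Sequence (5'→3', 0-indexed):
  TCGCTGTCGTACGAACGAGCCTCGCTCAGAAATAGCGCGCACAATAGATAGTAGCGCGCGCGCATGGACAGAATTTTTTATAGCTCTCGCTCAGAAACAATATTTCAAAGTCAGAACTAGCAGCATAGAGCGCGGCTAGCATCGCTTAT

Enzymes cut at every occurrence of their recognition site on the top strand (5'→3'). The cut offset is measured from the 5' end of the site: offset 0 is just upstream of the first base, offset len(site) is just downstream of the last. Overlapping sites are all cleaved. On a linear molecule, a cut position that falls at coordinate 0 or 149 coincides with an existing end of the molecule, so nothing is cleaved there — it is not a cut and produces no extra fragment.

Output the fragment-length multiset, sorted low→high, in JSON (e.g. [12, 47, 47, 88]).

[2,2,4,4,4,5,5,6,6,6,6,7,7,8,8,9,9,10,20,21]

Scan for sites:
  BxoV (CTAGCA, off=1): starts [116, 135] → cuts [117, 136]
  WciI (TCGCT, off=0): starts [0, 21, 86, 141] → cuts [21, 86, 141] (position 0 is a terminus of the linear molecule — no cut)
  ZebII (CAGAA, off=1): starts [26, 68, 91, 111] → cuts [27, 69, 92, 112]
  AzqIX (ATAG, off=0): starts [31, 43, 47, 79, 124] → cuts [31, 43, 47, 79, 124]
  HnxVI (CGCG, off=2): starts [35, 54, 56, 58, 130] → cuts [37, 56, 58, 60, 132]

Pooled cuts: [21, 27, 31, 37, 43, 47, 56, 58, 60, 69, 79, 86, 92, 112, 117, 124, 132, 136, 141]

Fragment lengths:
  [0,21): 21 bp
  [21,27): 6 bp
  [27,31): 4 bp
  [31,37): 6 bp
  [37,43): 6 bp
  [43,47): 4 bp
  [47,56): 9 bp
  [56,58): 2 bp
  [58,60): 2 bp
  [60,69): 9 bp
  [69,79): 10 bp
  [79,86): 7 bp
  [86,92): 6 bp
  [92,112): 20 bp
  [112,117): 5 bp
  [117,124): 7 bp
  [124,132): 8 bp
  [132,136): 4 bp
  [136,141): 5 bp
  [141,149): 8 bp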